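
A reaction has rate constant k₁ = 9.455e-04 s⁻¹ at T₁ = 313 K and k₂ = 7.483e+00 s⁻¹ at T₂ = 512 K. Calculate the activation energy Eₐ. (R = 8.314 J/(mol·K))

60.1 kJ/mol

Step 1: Use the two-temperature Arrhenius form: ln(k₂/k₁) = -Eₐ/R × (1/T₂ - 1/T₁)
Step 2: ln(k₂/k₁) = ln(7.483e+00/9.455e-04) = ln(7914.33) = 8.97643
Step 3: 1/T₂ - 1/T₁ = 1/512 - 1/313 = -1.241763e-03 K⁻¹
Step 4: Eₐ = -R × ln(k₂/k₁) / (1/T₂ - 1/T₁) = -8.314 × 8.97643 / -1.241763e-03
Step 5: Eₐ = 6.0100e+04 J/mol = 60.1 kJ/mol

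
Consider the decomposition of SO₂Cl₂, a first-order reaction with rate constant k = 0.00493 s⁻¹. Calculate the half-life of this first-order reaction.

140.6 s

Step 1: For a first-order reaction, t₁/₂ = ln(2)/k
Step 2: t₁/₂ = ln(2)/0.00493
Step 3: t₁/₂ = 0.6931/0.00493 = 140.6 s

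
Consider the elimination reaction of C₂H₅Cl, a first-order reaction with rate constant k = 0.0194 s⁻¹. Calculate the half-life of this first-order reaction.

35.73 s

Step 1: For a first-order reaction, t₁/₂ = ln(2)/k
Step 2: t₁/₂ = ln(2)/0.0194
Step 3: t₁/₂ = 0.6931/0.0194 = 35.73 s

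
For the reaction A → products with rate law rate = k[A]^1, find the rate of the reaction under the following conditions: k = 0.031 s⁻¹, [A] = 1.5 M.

0.0465 M/s

Step 1: Identify the rate law: rate = k[A]^1
Step 2: Substitute values: rate = 0.031 × (1.5)^1
Step 3: Calculate: rate = 0.031 × 1.5 = 0.0465 M/s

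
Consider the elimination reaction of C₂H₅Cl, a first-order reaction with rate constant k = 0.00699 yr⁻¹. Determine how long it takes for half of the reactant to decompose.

99.16 yr

Step 1: For a first-order reaction, t₁/₂ = ln(2)/k
Step 2: t₁/₂ = ln(2)/0.00699
Step 3: t₁/₂ = 0.6931/0.00699 = 99.16 yr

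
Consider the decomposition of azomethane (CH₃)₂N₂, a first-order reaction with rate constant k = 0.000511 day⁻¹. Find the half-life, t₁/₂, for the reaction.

1356 day

Step 1: For a first-order reaction, t₁/₂ = ln(2)/k
Step 2: t₁/₂ = ln(2)/0.000511
Step 3: t₁/₂ = 0.6931/0.000511 = 1356 day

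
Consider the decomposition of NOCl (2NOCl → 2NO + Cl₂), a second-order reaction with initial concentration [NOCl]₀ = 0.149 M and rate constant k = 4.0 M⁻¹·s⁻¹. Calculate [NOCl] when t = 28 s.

0.008424 M

Step 1: For a second-order reaction: 1/[NOCl] = 1/[NOCl]₀ + kt
Step 2: 1/[NOCl] = 1/0.149 + 4.0 × 28
Step 3: 1/[NOCl] = 6.711 + 112 = 118.7
Step 4: [NOCl] = 1/118.7 = 0.008424 M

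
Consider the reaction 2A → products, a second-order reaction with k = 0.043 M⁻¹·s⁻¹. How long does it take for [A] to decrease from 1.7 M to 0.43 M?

40.4 s

Step 1: For second-order: t = (1/[A] - 1/[A]₀)/k
Step 2: t = (1/0.43 - 1/1.7)/0.043
Step 3: t = (2.326 - 0.5882)/0.043
Step 4: t = 1.737/0.043 = 40.4 s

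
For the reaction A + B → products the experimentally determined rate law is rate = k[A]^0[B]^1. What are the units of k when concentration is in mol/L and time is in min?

min⁻¹

Step 1: Overall order = 0 + 1 = 1.
Step 2: rate has units mol/L·min⁻¹; [A]^0[B]^1 has units (mol/L)^1.
Step 3: k = rate/([A]^0[B]^1), so units of k = (mol/L)^(1-1)·min⁻¹ = min⁻¹.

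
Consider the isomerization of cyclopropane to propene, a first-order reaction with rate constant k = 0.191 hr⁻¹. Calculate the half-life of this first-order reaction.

3.629 hr

Step 1: For a first-order reaction, t₁/₂ = ln(2)/k
Step 2: t₁/₂ = ln(2)/0.191
Step 3: t₁/₂ = 0.6931/0.191 = 3.629 hr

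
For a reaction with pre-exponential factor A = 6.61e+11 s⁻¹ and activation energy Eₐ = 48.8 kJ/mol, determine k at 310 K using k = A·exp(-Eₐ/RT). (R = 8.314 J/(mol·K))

3.96e+03 s⁻¹

Step 1: Use the Arrhenius equation: k = A × exp(-Eₐ/RT)
Step 2: Convert Eₐ to J/mol: 48.8 kJ/mol = 48800 J/mol
Step 3: Calculate the exponent: -Eₐ/(RT) = -48800/(8.314 × 310) = -18.93425
Step 4: k = 6.61e+11 × exp(-18.93425)
Step 5: k = 6.61e+11 × 5.98356e-09 = 3.9551e+03 s⁻¹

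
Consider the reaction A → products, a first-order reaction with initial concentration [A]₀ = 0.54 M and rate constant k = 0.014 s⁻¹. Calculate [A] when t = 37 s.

0.3217 M

Step 1: For a first-order reaction: [A] = [A]₀ × e^(-kt)
Step 2: [A] = 0.54 × e^(-0.014 × 37)
Step 3: [A] = 0.54 × e^(-0.518)
Step 4: [A] = 0.54 × 0.595711 = 0.3217 M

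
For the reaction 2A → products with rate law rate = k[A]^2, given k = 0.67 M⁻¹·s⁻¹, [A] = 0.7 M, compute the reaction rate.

0.3283 M/s

Step 1: Identify the rate law: rate = k[A]^2
Step 2: Substitute values: rate = 0.67 × (0.7)^2
Step 3: Calculate: rate = 0.67 × 0.49 = 0.3283 M/s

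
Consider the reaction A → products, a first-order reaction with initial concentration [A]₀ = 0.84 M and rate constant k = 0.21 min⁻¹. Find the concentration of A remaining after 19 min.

0.01554 M

Step 1: For a first-order reaction: [A] = [A]₀ × e^(-kt)
Step 2: [A] = 0.84 × e^(-0.21 × 19)
Step 3: [A] = 0.84 × e^(-3.99)
Step 4: [A] = 0.84 × 0.0184997 = 0.01554 M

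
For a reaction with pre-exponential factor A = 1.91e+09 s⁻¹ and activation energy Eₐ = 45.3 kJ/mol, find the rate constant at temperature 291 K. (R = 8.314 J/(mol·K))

1.41e+01 s⁻¹

Step 1: Use the Arrhenius equation: k = A × exp(-Eₐ/RT)
Step 2: Convert Eₐ to J/mol: 45.3 kJ/mol = 45300 J/mol
Step 3: Calculate the exponent: -Eₐ/(RT) = -45300/(8.314 × 291) = -18.72385
Step 4: k = 1.91e+09 × exp(-18.72385)
Step 5: k = 1.91e+09 × 7.38474e-09 = 1.4105e+01 s⁻¹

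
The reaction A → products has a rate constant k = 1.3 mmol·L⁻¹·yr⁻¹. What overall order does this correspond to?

zeroth order (0)

Step 1: The units of k for an nth-order reaction are (concentration)^(1-n)·(time)⁻¹.
Step 2: Here k has units mmol·L⁻¹·yr⁻¹, so the concentration exponent is 1.
Step 3: 1 - n = 1 ⇒ n = 0. The reaction is zeroth order.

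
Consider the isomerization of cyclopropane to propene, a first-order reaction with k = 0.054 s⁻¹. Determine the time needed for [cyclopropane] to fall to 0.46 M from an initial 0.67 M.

6.964 s

Step 1: For first-order: t = ln([cyclopropane]₀/[cyclopropane])/k
Step 2: t = ln(0.67/0.46)/0.054
Step 3: t = ln(1.457)/0.054
Step 4: t = 0.3761/0.054 = 6.964 s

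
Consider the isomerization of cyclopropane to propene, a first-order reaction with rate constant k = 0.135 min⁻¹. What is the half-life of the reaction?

5.134 min

Step 1: For a first-order reaction, t₁/₂ = ln(2)/k
Step 2: t₁/₂ = ln(2)/0.135
Step 3: t₁/₂ = 0.6931/0.135 = 5.134 min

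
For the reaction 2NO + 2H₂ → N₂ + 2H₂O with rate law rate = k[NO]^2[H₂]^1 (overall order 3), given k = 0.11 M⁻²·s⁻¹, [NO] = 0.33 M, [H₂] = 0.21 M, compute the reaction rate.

0.002516 M/s

Step 1: The rate law is rate = k[NO]^2[H₂]^1, overall order = 2+1 = 3
Step 2: Substitute values: rate = 0.11 × (0.33)^2 × (0.21)^1
Step 3: rate = 0.11 × 0.1089 × 0.21 = 0.00251559 M/s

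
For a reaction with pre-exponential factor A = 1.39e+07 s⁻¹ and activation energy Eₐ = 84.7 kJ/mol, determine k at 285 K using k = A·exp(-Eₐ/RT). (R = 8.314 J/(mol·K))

4.16e-09 s⁻¹

Step 1: Use the Arrhenius equation: k = A × exp(-Eₐ/RT)
Step 2: Convert Eₐ to J/mol: 84.7 kJ/mol = 84700 J/mol
Step 3: Calculate the exponent: -Eₐ/(RT) = -84700/(8.314 × 285) = -35.74609
Step 4: k = 1.39e+07 × exp(-35.74609)
Step 5: k = 1.39e+07 × 2.98999e-16 = 4.1561e-09 s⁻¹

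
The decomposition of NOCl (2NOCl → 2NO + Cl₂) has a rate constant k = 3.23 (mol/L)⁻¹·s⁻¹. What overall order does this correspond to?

second order (2)

Step 1: The units of k for an nth-order reaction are (concentration)^(1-n)·(time)⁻¹.
Step 2: Here k has units (mol/L)⁻¹·s⁻¹, so the concentration exponent is -1.
Step 3: 1 - n = -1 ⇒ n = 2. The reaction is second order.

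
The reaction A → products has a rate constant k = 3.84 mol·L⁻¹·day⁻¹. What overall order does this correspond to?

zeroth order (0)

Step 1: The units of k for an nth-order reaction are (concentration)^(1-n)·(time)⁻¹.
Step 2: Here k has units mol·L⁻¹·day⁻¹, so the concentration exponent is 1.
Step 3: 1 - n = 1 ⇒ n = 0. The reaction is zeroth order.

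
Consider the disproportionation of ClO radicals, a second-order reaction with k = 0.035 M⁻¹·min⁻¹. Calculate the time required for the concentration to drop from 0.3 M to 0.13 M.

124.5 min

Step 1: For second-order: t = (1/[ClO] - 1/[ClO]₀)/k
Step 2: t = (1/0.13 - 1/0.3)/0.035
Step 3: t = (7.692 - 3.333)/0.035
Step 4: t = 4.359/0.035 = 124.5 min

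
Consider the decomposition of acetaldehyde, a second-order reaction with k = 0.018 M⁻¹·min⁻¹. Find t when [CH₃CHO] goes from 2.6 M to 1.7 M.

11.31 min

Step 1: For second-order: t = (1/[CH₃CHO] - 1/[CH₃CHO]₀)/k
Step 2: t = (1/1.7 - 1/2.6)/0.018
Step 3: t = (0.5882 - 0.3846)/0.018
Step 4: t = 0.2036/0.018 = 11.31 min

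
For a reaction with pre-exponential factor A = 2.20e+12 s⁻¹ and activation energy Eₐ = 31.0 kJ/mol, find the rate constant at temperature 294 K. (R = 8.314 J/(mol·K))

6.83e+06 s⁻¹

Step 1: Use the Arrhenius equation: k = A × exp(-Eₐ/RT)
Step 2: Convert Eₐ to J/mol: 31.0 kJ/mol = 31000 J/mol
Step 3: Calculate the exponent: -Eₐ/(RT) = -31000/(8.314 × 294) = -12.68248
Step 4: k = 2.20e+12 × exp(-12.68248)
Step 5: k = 2.20e+12 × 3.10505e-06 = 6.8311e+06 s⁻¹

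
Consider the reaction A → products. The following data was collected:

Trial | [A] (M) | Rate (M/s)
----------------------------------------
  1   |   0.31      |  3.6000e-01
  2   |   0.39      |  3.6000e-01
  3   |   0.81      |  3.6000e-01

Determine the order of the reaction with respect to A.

zeroth order (0)

Step 1: Compare trials - when concentration changes, rate stays constant.
Step 2: rate₂/rate₁ = 3.6000e-01/3.6000e-01 = 1
Step 3: [A]₂/[A]₁ = 0.39/0.31 = 1.258
Step 4: Since rate ratio ≈ (conc ratio)^0, the reaction is zeroth order.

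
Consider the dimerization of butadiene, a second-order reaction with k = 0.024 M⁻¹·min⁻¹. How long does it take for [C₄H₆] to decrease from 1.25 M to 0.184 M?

193.1 min

Step 1: For second-order: t = (1/[C₄H₆] - 1/[C₄H₆]₀)/k
Step 2: t = (1/0.184 - 1/1.25)/0.024
Step 3: t = (5.435 - 0.8)/0.024
Step 4: t = 4.635/0.024 = 193.1 min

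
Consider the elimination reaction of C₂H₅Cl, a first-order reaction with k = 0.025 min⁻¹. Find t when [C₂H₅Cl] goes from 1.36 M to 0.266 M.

65.27 min

Step 1: For first-order: t = ln([C₂H₅Cl]₀/[C₂H₅Cl])/k
Step 2: t = ln(1.36/0.266)/0.025
Step 3: t = ln(5.113)/0.025
Step 4: t = 1.632/0.025 = 65.27 min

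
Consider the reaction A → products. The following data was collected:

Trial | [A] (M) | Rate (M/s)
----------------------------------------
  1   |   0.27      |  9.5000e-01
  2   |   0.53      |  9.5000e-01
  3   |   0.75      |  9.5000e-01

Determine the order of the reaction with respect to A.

zeroth order (0)

Step 1: Compare trials - when concentration changes, rate stays constant.
Step 2: rate₂/rate₁ = 9.5000e-01/9.5000e-01 = 1
Step 3: [A]₂/[A]₁ = 0.53/0.27 = 1.963
Step 4: Since rate ratio ≈ (conc ratio)^0, the reaction is zeroth order.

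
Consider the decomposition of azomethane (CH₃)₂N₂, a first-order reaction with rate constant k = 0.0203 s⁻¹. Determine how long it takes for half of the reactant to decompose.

34.15 s

Step 1: For a first-order reaction, t₁/₂ = ln(2)/k
Step 2: t₁/₂ = ln(2)/0.0203
Step 3: t₁/₂ = 0.6931/0.0203 = 34.15 s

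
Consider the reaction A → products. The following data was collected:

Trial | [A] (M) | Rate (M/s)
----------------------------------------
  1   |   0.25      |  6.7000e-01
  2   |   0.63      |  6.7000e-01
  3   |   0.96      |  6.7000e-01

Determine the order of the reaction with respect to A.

zeroth order (0)

Step 1: Compare trials - when concentration changes, rate stays constant.
Step 2: rate₂/rate₁ = 6.7000e-01/6.7000e-01 = 1
Step 3: [A]₂/[A]₁ = 0.63/0.25 = 2.52
Step 4: Since rate ratio ≈ (conc ratio)^0, the reaction is zeroth order.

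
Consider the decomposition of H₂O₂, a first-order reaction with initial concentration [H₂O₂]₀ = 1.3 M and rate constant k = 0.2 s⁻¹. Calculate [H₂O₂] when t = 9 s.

0.2149 M

Step 1: For a first-order reaction: [H₂O₂] = [H₂O₂]₀ × e^(-kt)
Step 2: [H₂O₂] = 1.3 × e^(-0.2 × 9)
Step 3: [H₂O₂] = 1.3 × e^(-1.8)
Step 4: [H₂O₂] = 1.3 × 0.165299 = 0.2149 M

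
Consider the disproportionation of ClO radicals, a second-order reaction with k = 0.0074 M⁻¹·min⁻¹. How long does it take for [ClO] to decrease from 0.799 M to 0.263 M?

344.7 min

Step 1: For second-order: t = (1/[ClO] - 1/[ClO]₀)/k
Step 2: t = (1/0.263 - 1/0.799)/0.0074
Step 3: t = (3.802 - 1.252)/0.0074
Step 4: t = 2.551/0.0074 = 344.7 min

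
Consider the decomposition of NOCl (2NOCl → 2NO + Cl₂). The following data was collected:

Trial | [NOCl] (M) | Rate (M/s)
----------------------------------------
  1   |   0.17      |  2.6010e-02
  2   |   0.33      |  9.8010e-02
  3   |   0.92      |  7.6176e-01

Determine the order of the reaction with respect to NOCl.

second order (2)

Step 1: Compare trials to find order n where rate₂/rate₁ = ([NOCl]₂/[NOCl]₁)^n
Step 2: rate₂/rate₁ = 9.8010e-02/2.6010e-02 = 3.768
Step 3: [NOCl]₂/[NOCl]₁ = 0.33/0.17 = 1.941
Step 4: n = ln(3.768)/ln(1.941) = 2.00 ≈ 2
Step 5: The reaction is second order in NOCl.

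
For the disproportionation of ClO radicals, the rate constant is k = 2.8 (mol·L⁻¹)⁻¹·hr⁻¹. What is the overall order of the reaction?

second order (2)

Step 1: The units of k for an nth-order reaction are (concentration)^(1-n)·(time)⁻¹.
Step 2: Here k has units (mol·L⁻¹)⁻¹·hr⁻¹, so the concentration exponent is -1.
Step 3: 1 - n = -1 ⇒ n = 2. The reaction is second order.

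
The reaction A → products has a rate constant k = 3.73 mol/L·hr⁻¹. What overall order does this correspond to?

zeroth order (0)

Step 1: The units of k for an nth-order reaction are (concentration)^(1-n)·(time)⁻¹.
Step 2: Here k has units mol/L·hr⁻¹, so the concentration exponent is 1.
Step 3: 1 - n = 1 ⇒ n = 0. The reaction is zeroth order.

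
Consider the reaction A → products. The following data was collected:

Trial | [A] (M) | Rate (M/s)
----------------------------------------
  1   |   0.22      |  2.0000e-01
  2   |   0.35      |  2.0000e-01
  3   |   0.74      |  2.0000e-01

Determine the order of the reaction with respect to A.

zeroth order (0)

Step 1: Compare trials - when concentration changes, rate stays constant.
Step 2: rate₂/rate₁ = 2.0000e-01/2.0000e-01 = 1
Step 3: [A]₂/[A]₁ = 0.35/0.22 = 1.591
Step 4: Since rate ratio ≈ (conc ratio)^0, the reaction is zeroth order.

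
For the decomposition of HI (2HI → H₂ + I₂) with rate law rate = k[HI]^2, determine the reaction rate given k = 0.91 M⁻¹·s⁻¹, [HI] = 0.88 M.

0.7047 M/s

Step 1: Identify the rate law: rate = k[HI]^2
Step 2: Substitute values: rate = 0.91 × (0.88)^2
Step 3: Calculate: rate = 0.91 × 0.7744 = 0.704704 M/s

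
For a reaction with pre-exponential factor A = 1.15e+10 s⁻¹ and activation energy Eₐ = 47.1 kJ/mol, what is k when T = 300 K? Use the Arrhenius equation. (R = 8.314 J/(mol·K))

7.24e+01 s⁻¹

Step 1: Use the Arrhenius equation: k = A × exp(-Eₐ/RT)
Step 2: Convert Eₐ to J/mol: 47.1 kJ/mol = 47100 J/mol
Step 3: Calculate the exponent: -Eₐ/(RT) = -47100/(8.314 × 300) = -18.88381
Step 4: k = 1.15e+10 × exp(-18.88381)
Step 5: k = 1.15e+10 × 6.29311e-09 = 7.2371e+01 s⁻¹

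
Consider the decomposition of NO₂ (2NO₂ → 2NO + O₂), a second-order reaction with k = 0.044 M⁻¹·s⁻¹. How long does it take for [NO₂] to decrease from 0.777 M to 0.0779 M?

262.5 s

Step 1: For second-order: t = (1/[NO₂] - 1/[NO₂]₀)/k
Step 2: t = (1/0.0779 - 1/0.777)/0.044
Step 3: t = (12.84 - 1.287)/0.044
Step 4: t = 11.55/0.044 = 262.5 s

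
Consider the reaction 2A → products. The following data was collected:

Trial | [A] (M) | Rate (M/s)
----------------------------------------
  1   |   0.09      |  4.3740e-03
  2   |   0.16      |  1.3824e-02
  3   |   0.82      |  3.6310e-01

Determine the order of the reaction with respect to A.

second order (2)

Step 1: Compare trials to find order n where rate₂/rate₁ = ([A]₂/[A]₁)^n
Step 2: rate₂/rate₁ = 1.3824e-02/4.3740e-03 = 3.16
Step 3: [A]₂/[A]₁ = 0.16/0.09 = 1.778
Step 4: n = ln(3.16)/ln(1.778) = 2.00 ≈ 2
Step 5: The reaction is second order in A.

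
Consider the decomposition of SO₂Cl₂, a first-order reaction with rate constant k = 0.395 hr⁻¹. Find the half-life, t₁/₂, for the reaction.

1.755 hr

Step 1: For a first-order reaction, t₁/₂ = ln(2)/k
Step 2: t₁/₂ = ln(2)/0.395
Step 3: t₁/₂ = 0.6931/0.395 = 1.755 hr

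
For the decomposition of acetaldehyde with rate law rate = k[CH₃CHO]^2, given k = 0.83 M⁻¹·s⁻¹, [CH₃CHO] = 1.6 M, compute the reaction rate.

2.125 M/s

Step 1: Identify the rate law: rate = k[CH₃CHO]^2
Step 2: Substitute values: rate = 0.83 × (1.6)^2
Step 3: Calculate: rate = 0.83 × 2.56 = 2.1248 M/s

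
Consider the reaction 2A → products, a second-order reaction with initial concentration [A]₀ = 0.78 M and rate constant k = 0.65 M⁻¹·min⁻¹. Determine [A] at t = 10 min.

0.1285 M

Step 1: For a second-order reaction: 1/[A] = 1/[A]₀ + kt
Step 2: 1/[A] = 1/0.78 + 0.65 × 10
Step 3: 1/[A] = 1.282 + 6.5 = 7.782
Step 4: [A] = 1/7.782 = 0.1285 M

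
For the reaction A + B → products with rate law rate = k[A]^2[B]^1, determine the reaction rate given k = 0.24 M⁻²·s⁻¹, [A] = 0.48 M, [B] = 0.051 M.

0.00282 M/s

Step 1: The rate law is rate = k[A]^2[B]^1
Step 2: Substitute: rate = 0.24 × (0.48)^2 × (0.051)^1
Step 3: rate = 0.24 × 0.2304 × 0.051 = 0.0028201 M/s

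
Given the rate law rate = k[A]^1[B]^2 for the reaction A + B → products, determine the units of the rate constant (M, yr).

M⁻²·yr⁻¹

Step 1: Overall order = 1 + 2 = 3.
Step 2: rate has units M·yr⁻¹; [A]^1[B]^2 has units M^3.
Step 3: k = rate/([A]^1[B]^2), so units of k = M^(1-3)·yr⁻¹ = M⁻²·yr⁻¹.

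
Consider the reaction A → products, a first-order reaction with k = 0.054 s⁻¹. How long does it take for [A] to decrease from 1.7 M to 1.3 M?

4.968 s

Step 1: For first-order: t = ln([A]₀/[A])/k
Step 2: t = ln(1.7/1.3)/0.054
Step 3: t = ln(1.308)/0.054
Step 4: t = 0.2683/0.054 = 4.968 s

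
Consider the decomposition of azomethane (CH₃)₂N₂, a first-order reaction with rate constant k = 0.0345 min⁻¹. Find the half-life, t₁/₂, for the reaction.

20.09 min

Step 1: For a first-order reaction, t₁/₂ = ln(2)/k
Step 2: t₁/₂ = ln(2)/0.0345
Step 3: t₁/₂ = 0.6931/0.0345 = 20.09 min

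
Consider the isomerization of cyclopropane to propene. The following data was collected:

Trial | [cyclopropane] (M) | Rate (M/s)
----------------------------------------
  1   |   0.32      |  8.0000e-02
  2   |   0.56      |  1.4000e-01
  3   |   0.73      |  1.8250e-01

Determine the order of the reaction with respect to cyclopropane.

first order (1)

Step 1: Compare trials to find order n where rate₂/rate₁ = ([cyclopropane]₂/[cyclopropane]₁)^n
Step 2: rate₂/rate₁ = 1.4000e-01/8.0000e-02 = 1.75
Step 3: [cyclopropane]₂/[cyclopropane]₁ = 0.56/0.32 = 1.75
Step 4: n = ln(1.75)/ln(1.75) = 1.00 ≈ 1
Step 5: The reaction is first order in cyclopropane.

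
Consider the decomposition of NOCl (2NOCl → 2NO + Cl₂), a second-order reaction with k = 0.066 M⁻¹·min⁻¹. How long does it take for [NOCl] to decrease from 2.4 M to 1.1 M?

7.461 min

Step 1: For second-order: t = (1/[NOCl] - 1/[NOCl]₀)/k
Step 2: t = (1/1.1 - 1/2.4)/0.066
Step 3: t = (0.9091 - 0.4167)/0.066
Step 4: t = 0.4924/0.066 = 7.461 min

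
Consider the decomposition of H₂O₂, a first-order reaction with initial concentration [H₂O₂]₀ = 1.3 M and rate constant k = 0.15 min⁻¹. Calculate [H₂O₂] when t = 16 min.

0.1179 M

Step 1: For a first-order reaction: [H₂O₂] = [H₂O₂]₀ × e^(-kt)
Step 2: [H₂O₂] = 1.3 × e^(-0.15 × 16)
Step 3: [H₂O₂] = 1.3 × e^(-2.4)
Step 4: [H₂O₂] = 1.3 × 0.090718 = 0.1179 M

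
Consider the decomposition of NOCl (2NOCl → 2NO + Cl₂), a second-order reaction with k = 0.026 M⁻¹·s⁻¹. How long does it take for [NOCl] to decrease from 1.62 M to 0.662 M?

34.36 s

Step 1: For second-order: t = (1/[NOCl] - 1/[NOCl]₀)/k
Step 2: t = (1/0.662 - 1/1.62)/0.026
Step 3: t = (1.511 - 0.6173)/0.026
Step 4: t = 0.8933/0.026 = 34.36 s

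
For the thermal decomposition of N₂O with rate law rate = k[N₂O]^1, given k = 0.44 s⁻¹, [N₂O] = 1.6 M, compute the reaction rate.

0.704 M/s

Step 1: Identify the rate law: rate = k[N₂O]^1
Step 2: Substitute values: rate = 0.44 × (1.6)^1
Step 3: Calculate: rate = 0.44 × 1.6 = 0.704 M/s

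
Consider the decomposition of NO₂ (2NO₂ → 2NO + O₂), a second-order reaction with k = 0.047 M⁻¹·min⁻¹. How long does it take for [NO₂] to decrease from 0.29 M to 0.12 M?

103.9 min

Step 1: For second-order: t = (1/[NO₂] - 1/[NO₂]₀)/k
Step 2: t = (1/0.12 - 1/0.29)/0.047
Step 3: t = (8.333 - 3.448)/0.047
Step 4: t = 4.885/0.047 = 103.9 min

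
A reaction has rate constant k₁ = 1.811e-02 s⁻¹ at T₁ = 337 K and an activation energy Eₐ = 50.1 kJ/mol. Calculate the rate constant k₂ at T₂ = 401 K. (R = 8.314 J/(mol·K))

3.143e-01 s⁻¹

Step 1: Use the two-temperature Arrhenius form: ln(k₂/k₁) = -Eₐ/R × (1/T₂ - 1/T₁)
Step 2: Convert Eₐ to J/mol: 50.1 kJ/mol = 50100 J/mol
Step 3: 1/T₂ - 1/T₁ = 1/401 - 1/337 = -4.735935e-04 K⁻¹
Step 4: ln(k₂/k₁) = -50100/8.314 × -4.735935e-04 = 2.85387
Step 5: k₂ = k₁ × exp(2.85387) = 1.811e-02 × 1.73548e+01 = 3.143e-01 s⁻¹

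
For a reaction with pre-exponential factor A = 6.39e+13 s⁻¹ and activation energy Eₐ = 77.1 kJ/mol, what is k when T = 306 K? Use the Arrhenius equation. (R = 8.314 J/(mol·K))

4.41e+00 s⁻¹

Step 1: Use the Arrhenius equation: k = A × exp(-Eₐ/RT)
Step 2: Convert Eₐ to J/mol: 77.1 kJ/mol = 77100 J/mol
Step 3: Calculate the exponent: -Eₐ/(RT) = -77100/(8.314 × 306) = -30.30560
Step 4: k = 6.39e+13 × exp(-30.30560)
Step 5: k = 6.39e+13 × 6.89359e-14 = 4.4050e+00 s⁻¹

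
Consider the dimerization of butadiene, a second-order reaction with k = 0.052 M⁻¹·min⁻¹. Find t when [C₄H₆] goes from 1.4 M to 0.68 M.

14.54 min

Step 1: For second-order: t = (1/[C₄H₆] - 1/[C₄H₆]₀)/k
Step 2: t = (1/0.68 - 1/1.4)/0.052
Step 3: t = (1.471 - 0.7143)/0.052
Step 4: t = 0.7563/0.052 = 14.54 min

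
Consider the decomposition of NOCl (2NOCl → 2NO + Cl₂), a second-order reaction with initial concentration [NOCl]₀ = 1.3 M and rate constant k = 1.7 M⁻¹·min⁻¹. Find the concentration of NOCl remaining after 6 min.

0.09116 M

Step 1: For a second-order reaction: 1/[NOCl] = 1/[NOCl]₀ + kt
Step 2: 1/[NOCl] = 1/1.3 + 1.7 × 6
Step 3: 1/[NOCl] = 0.7692 + 10.2 = 10.97
Step 4: [NOCl] = 1/10.97 = 0.09116 M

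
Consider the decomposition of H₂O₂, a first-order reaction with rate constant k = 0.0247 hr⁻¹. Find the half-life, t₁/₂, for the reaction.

28.06 hr

Step 1: For a first-order reaction, t₁/₂ = ln(2)/k
Step 2: t₁/₂ = ln(2)/0.0247
Step 3: t₁/₂ = 0.6931/0.0247 = 28.06 hr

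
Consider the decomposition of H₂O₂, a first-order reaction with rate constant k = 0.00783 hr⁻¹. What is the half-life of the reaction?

88.52 hr

Step 1: For a first-order reaction, t₁/₂ = ln(2)/k
Step 2: t₁/₂ = ln(2)/0.00783
Step 3: t₁/₂ = 0.6931/0.00783 = 88.52 hr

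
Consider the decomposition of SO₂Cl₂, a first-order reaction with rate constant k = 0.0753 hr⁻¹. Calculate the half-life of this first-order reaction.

9.205 hr

Step 1: For a first-order reaction, t₁/₂ = ln(2)/k
Step 2: t₁/₂ = ln(2)/0.0753
Step 3: t₁/₂ = 0.6931/0.0753 = 9.205 hr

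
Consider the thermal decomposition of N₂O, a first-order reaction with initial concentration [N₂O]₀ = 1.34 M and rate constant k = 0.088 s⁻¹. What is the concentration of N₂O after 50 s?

0.01645 M

Step 1: For a first-order reaction: [N₂O] = [N₂O]₀ × e^(-kt)
Step 2: [N₂O] = 1.34 × e^(-0.088 × 50)
Step 3: [N₂O] = 1.34 × e^(-4.4)
Step 4: [N₂O] = 1.34 × 0.0122773 = 0.01645 M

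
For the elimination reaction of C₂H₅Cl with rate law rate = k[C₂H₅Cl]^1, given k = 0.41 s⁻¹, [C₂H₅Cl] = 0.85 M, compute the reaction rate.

0.3485 M/s

Step 1: Identify the rate law: rate = k[C₂H₅Cl]^1
Step 2: Substitute values: rate = 0.41 × (0.85)^1
Step 3: Calculate: rate = 0.41 × 0.85 = 0.3485 M/s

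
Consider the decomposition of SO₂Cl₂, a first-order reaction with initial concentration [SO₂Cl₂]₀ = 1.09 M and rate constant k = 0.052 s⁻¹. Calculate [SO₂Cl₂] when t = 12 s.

0.584 M

Step 1: For a first-order reaction: [SO₂Cl₂] = [SO₂Cl₂]₀ × e^(-kt)
Step 2: [SO₂Cl₂] = 1.09 × e^(-0.052 × 12)
Step 3: [SO₂Cl₂] = 1.09 × e^(-0.624)
Step 4: [SO₂Cl₂] = 1.09 × 0.535797 = 0.584 M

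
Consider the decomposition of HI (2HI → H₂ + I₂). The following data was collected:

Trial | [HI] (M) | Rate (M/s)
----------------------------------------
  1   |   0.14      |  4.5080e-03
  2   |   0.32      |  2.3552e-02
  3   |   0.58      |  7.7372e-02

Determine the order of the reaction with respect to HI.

second order (2)

Step 1: Compare trials to find order n where rate₂/rate₁ = ([HI]₂/[HI]₁)^n
Step 2: rate₂/rate₁ = 2.3552e-02/4.5080e-03 = 5.224
Step 3: [HI]₂/[HI]₁ = 0.32/0.14 = 2.286
Step 4: n = ln(5.224)/ln(2.286) = 2.00 ≈ 2
Step 5: The reaction is second order in HI.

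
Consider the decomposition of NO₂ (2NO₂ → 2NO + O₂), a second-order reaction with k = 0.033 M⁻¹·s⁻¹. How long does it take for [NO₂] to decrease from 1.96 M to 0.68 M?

29.1 s

Step 1: For second-order: t = (1/[NO₂] - 1/[NO₂]₀)/k
Step 2: t = (1/0.68 - 1/1.96)/0.033
Step 3: t = (1.471 - 0.5102)/0.033
Step 4: t = 0.9604/0.033 = 29.1 s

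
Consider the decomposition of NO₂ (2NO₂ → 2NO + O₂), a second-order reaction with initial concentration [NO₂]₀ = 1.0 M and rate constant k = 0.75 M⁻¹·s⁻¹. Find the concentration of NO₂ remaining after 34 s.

0.03774 M

Step 1: For a second-order reaction: 1/[NO₂] = 1/[NO₂]₀ + kt
Step 2: 1/[NO₂] = 1/1.0 + 0.75 × 34
Step 3: 1/[NO₂] = 1 + 25.5 = 26.5
Step 4: [NO₂] = 1/26.5 = 0.03774 M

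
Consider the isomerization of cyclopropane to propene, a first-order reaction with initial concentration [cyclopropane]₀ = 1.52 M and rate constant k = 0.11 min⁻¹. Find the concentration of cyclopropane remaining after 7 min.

0.7038 M

Step 1: For a first-order reaction: [cyclopropane] = [cyclopropane]₀ × e^(-kt)
Step 2: [cyclopropane] = 1.52 × e^(-0.11 × 7)
Step 3: [cyclopropane] = 1.52 × e^(-0.77)
Step 4: [cyclopropane] = 1.52 × 0.463013 = 0.7038 M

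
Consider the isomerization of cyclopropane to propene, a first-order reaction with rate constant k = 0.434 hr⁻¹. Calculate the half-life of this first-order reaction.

1.597 hr

Step 1: For a first-order reaction, t₁/₂ = ln(2)/k
Step 2: t₁/₂ = ln(2)/0.434
Step 3: t₁/₂ = 0.6931/0.434 = 1.597 hr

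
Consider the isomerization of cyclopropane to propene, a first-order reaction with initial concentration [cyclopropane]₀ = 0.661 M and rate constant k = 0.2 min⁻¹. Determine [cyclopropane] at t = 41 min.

0.0001815 M

Step 1: For a first-order reaction: [cyclopropane] = [cyclopropane]₀ × e^(-kt)
Step 2: [cyclopropane] = 0.661 × e^(-0.2 × 41)
Step 3: [cyclopropane] = 0.661 × e^(-8.2)
Step 4: [cyclopropane] = 0.661 × 0.000274654 = 0.0001815 M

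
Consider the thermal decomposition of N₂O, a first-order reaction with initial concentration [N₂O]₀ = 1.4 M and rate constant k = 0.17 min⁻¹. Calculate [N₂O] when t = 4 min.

0.7093 M

Step 1: For a first-order reaction: [N₂O] = [N₂O]₀ × e^(-kt)
Step 2: [N₂O] = 1.4 × e^(-0.17 × 4)
Step 3: [N₂O] = 1.4 × e^(-0.68)
Step 4: [N₂O] = 1.4 × 0.506617 = 0.7093 M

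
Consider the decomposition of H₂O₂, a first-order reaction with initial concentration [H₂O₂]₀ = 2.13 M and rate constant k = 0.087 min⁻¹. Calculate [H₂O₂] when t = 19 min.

0.4078 M

Step 1: For a first-order reaction: [H₂O₂] = [H₂O₂]₀ × e^(-kt)
Step 2: [H₂O₂] = 2.13 × e^(-0.087 × 19)
Step 3: [H₂O₂] = 2.13 × e^(-1.653)
Step 4: [H₂O₂] = 2.13 × 0.191475 = 0.4078 M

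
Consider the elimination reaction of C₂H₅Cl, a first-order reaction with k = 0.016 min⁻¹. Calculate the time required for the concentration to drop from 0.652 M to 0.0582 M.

151 min

Step 1: For first-order: t = ln([C₂H₅Cl]₀/[C₂H₅Cl])/k
Step 2: t = ln(0.652/0.0582)/0.016
Step 3: t = ln(11.2)/0.016
Step 4: t = 2.416/0.016 = 151 min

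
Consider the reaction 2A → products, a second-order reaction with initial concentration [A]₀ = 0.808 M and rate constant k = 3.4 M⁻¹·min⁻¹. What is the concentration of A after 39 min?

0.007472 M

Step 1: For a second-order reaction: 1/[A] = 1/[A]₀ + kt
Step 2: 1/[A] = 1/0.808 + 3.4 × 39
Step 3: 1/[A] = 1.238 + 132.6 = 133.8
Step 4: [A] = 1/133.8 = 0.007472 M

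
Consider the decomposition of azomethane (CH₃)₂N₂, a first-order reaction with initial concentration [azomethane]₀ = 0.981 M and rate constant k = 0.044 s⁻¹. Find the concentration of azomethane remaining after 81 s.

0.02779 M

Step 1: For a first-order reaction: [azomethane] = [azomethane]₀ × e^(-kt)
Step 2: [azomethane] = 0.981 × e^(-0.044 × 81)
Step 3: [azomethane] = 0.981 × e^(-3.564)
Step 4: [azomethane] = 0.981 × 0.0283253 = 0.02779 M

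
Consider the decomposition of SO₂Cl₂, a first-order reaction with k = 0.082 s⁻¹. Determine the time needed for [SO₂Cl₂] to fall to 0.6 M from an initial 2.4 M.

16.91 s

Step 1: For first-order: t = ln([SO₂Cl₂]₀/[SO₂Cl₂])/k
Step 2: t = ln(2.4/0.6)/0.082
Step 3: t = ln(4)/0.082
Step 4: t = 1.386/0.082 = 16.91 s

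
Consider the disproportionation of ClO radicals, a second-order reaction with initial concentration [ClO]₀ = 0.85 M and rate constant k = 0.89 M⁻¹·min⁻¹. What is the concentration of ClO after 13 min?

0.07845 M

Step 1: For a second-order reaction: 1/[ClO] = 1/[ClO]₀ + kt
Step 2: 1/[ClO] = 1/0.85 + 0.89 × 13
Step 3: 1/[ClO] = 1.176 + 11.57 = 12.75
Step 4: [ClO] = 1/12.75 = 0.07845 M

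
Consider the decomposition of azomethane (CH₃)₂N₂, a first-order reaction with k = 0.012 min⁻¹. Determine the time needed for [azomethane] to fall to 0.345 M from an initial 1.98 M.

145.6 min

Step 1: For first-order: t = ln([azomethane]₀/[azomethane])/k
Step 2: t = ln(1.98/0.345)/0.012
Step 3: t = ln(5.739)/0.012
Step 4: t = 1.747/0.012 = 145.6 min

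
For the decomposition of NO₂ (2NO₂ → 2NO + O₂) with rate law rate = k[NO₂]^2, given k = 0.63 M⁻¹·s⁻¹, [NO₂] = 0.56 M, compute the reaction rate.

0.1976 M/s

Step 1: Identify the rate law: rate = k[NO₂]^2
Step 2: Substitute values: rate = 0.63 × (0.56)^2
Step 3: Calculate: rate = 0.63 × 0.3136 = 0.197568 M/s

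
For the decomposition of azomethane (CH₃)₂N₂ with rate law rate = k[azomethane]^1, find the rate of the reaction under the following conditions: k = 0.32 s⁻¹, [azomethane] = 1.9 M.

0.608 M/s

Step 1: Identify the rate law: rate = k[azomethane]^1
Step 2: Substitute values: rate = 0.32 × (1.9)^1
Step 3: Calculate: rate = 0.32 × 1.9 = 0.608 M/s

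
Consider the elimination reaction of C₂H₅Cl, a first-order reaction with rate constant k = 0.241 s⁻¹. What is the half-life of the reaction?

2.876 s

Step 1: For a first-order reaction, t₁/₂ = ln(2)/k
Step 2: t₁/₂ = ln(2)/0.241
Step 3: t₁/₂ = 0.6931/0.241 = 2.876 s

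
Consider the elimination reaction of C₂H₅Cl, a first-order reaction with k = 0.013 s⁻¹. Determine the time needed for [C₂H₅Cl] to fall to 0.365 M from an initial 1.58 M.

112.7 s

Step 1: For first-order: t = ln([C₂H₅Cl]₀/[C₂H₅Cl])/k
Step 2: t = ln(1.58/0.365)/0.013
Step 3: t = ln(4.329)/0.013
Step 4: t = 1.465/0.013 = 112.7 s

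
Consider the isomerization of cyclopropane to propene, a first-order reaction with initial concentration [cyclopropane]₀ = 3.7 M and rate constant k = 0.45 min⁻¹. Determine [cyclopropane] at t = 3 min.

0.9592 M

Step 1: For a first-order reaction: [cyclopropane] = [cyclopropane]₀ × e^(-kt)
Step 2: [cyclopropane] = 3.7 × e^(-0.45 × 3)
Step 3: [cyclopropane] = 3.7 × e^(-1.35)
Step 4: [cyclopropane] = 3.7 × 0.25924 = 0.9592 M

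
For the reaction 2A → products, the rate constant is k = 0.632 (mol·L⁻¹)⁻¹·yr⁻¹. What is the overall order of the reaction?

second order (2)

Step 1: The units of k for an nth-order reaction are (concentration)^(1-n)·(time)⁻¹.
Step 2: Here k has units (mol·L⁻¹)⁻¹·yr⁻¹, so the concentration exponent is -1.
Step 3: 1 - n = -1 ⇒ n = 2. The reaction is second order.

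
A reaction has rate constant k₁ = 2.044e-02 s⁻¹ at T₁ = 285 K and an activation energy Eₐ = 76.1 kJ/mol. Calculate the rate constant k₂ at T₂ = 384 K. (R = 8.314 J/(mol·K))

8.062e+01 s⁻¹

Step 1: Use the two-temperature Arrhenius form: ln(k₂/k₁) = -Eₐ/R × (1/T₂ - 1/T₁)
Step 2: Convert Eₐ to J/mol: 76.1 kJ/mol = 76100 J/mol
Step 3: 1/T₂ - 1/T₁ = 1/384 - 1/285 = -9.046053e-04 K⁻¹
Step 4: ln(k₂/k₁) = -76100/8.314 × -9.046053e-04 = 8.28007
Step 5: k₂ = k₁ × exp(8.28007) = 2.044e-02 × 3.94447e+03 = 8.062e+01 s⁻¹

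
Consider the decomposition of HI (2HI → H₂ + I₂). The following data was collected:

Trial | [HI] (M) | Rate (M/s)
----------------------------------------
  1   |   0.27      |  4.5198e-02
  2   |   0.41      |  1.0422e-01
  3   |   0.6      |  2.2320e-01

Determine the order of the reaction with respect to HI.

second order (2)

Step 1: Compare trials to find order n where rate₂/rate₁ = ([HI]₂/[HI]₁)^n
Step 2: rate₂/rate₁ = 1.0422e-01/4.5198e-02 = 2.306
Step 3: [HI]₂/[HI]₁ = 0.41/0.27 = 1.519
Step 4: n = ln(2.306)/ln(1.519) = 2.00 ≈ 2
Step 5: The reaction is second order in HI.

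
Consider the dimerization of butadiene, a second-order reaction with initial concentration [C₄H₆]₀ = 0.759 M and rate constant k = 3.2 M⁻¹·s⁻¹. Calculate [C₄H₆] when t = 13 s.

0.0233 M

Step 1: For a second-order reaction: 1/[C₄H₆] = 1/[C₄H₆]₀ + kt
Step 2: 1/[C₄H₆] = 1/0.759 + 3.2 × 13
Step 3: 1/[C₄H₆] = 1.318 + 41.6 = 42.92
Step 4: [C₄H₆] = 1/42.92 = 0.0233 M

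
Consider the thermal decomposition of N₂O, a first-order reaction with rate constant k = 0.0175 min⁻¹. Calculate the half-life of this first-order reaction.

39.61 min

Step 1: For a first-order reaction, t₁/₂ = ln(2)/k
Step 2: t₁/₂ = ln(2)/0.0175
Step 3: t₁/₂ = 0.6931/0.0175 = 39.61 min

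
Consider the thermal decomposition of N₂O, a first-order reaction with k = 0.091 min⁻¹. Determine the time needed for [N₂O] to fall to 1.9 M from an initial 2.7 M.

3.862 min

Step 1: For first-order: t = ln([N₂O]₀/[N₂O])/k
Step 2: t = ln(2.7/1.9)/0.091
Step 3: t = ln(1.421)/0.091
Step 4: t = 0.3514/0.091 = 3.862 min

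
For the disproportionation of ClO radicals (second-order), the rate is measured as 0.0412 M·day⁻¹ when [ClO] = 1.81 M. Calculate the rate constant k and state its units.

0.01258 M⁻¹·day⁻¹

Step 1: rate = k[ClO]^2, so k = rate / [ClO]^2.
Step 2: k = 0.0412 / (1.81)^2 = 0.0412 / 3.276.
Step 3: k = 0.01258 M⁻¹·day⁻¹.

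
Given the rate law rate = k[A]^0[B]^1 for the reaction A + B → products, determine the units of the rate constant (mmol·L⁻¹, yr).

yr⁻¹

Step 1: Overall order = 0 + 1 = 1.
Step 2: rate has units mmol·L⁻¹·yr⁻¹; [A]^0[B]^1 has units (mmol·L⁻¹)^1.
Step 3: k = rate/([A]^0[B]^1), so units of k = (mmol·L⁻¹)^(1-1)·yr⁻¹ = yr⁻¹.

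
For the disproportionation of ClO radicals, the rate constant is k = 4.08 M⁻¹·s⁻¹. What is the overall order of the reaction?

second order (2)

Step 1: The units of k for an nth-order reaction are (concentration)^(1-n)·(time)⁻¹.
Step 2: Here k has units M⁻¹·s⁻¹, so the concentration exponent is -1.
Step 3: 1 - n = -1 ⇒ n = 2. The reaction is second order.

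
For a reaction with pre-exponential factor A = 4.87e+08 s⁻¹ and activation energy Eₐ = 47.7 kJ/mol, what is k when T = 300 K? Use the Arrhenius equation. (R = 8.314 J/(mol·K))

2.41e+00 s⁻¹

Step 1: Use the Arrhenius equation: k = A × exp(-Eₐ/RT)
Step 2: Convert Eₐ to J/mol: 47.7 kJ/mol = 47700 J/mol
Step 3: Calculate the exponent: -Eₐ/(RT) = -47700/(8.314 × 300) = -19.12437
Step 4: k = 4.87e+08 × exp(-19.12437)
Step 5: k = 4.87e+08 × 4.94757e-09 = 2.4095e+00 s⁻¹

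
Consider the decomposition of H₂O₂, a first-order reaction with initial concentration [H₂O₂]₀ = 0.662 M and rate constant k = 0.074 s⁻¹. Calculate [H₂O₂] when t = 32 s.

0.06201 M

Step 1: For a first-order reaction: [H₂O₂] = [H₂O₂]₀ × e^(-kt)
Step 2: [H₂O₂] = 0.662 × e^(-0.074 × 32)
Step 3: [H₂O₂] = 0.662 × e^(-2.368)
Step 4: [H₂O₂] = 0.662 × 0.0936679 = 0.06201 M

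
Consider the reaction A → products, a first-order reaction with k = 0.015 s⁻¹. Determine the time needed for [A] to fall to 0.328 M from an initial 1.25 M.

89.19 s

Step 1: For first-order: t = ln([A]₀/[A])/k
Step 2: t = ln(1.25/0.328)/0.015
Step 3: t = ln(3.811)/0.015
Step 4: t = 1.338/0.015 = 89.19 s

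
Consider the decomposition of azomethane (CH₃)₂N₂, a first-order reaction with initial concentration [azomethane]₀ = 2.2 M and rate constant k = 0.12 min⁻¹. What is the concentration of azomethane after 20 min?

0.1996 M

Step 1: For a first-order reaction: [azomethane] = [azomethane]₀ × e^(-kt)
Step 2: [azomethane] = 2.2 × e^(-0.12 × 20)
Step 3: [azomethane] = 2.2 × e^(-2.4)
Step 4: [azomethane] = 2.2 × 0.090718 = 0.1996 M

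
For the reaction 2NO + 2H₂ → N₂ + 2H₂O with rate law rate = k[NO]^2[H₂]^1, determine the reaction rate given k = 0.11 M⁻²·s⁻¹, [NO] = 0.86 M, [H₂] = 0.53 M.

0.04312 M/s

Step 1: The rate law is rate = k[NO]^2[H₂]^1
Step 2: Substitute: rate = 0.11 × (0.86)^2 × (0.53)^1
Step 3: rate = 0.11 × 0.7396 × 0.53 = 0.0431187 M/s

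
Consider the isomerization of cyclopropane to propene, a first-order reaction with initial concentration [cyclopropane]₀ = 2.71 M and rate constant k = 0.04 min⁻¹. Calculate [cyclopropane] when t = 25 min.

0.997 M

Step 1: For a first-order reaction: [cyclopropane] = [cyclopropane]₀ × e^(-kt)
Step 2: [cyclopropane] = 2.71 × e^(-0.04 × 25)
Step 3: [cyclopropane] = 2.71 × e^(-1)
Step 4: [cyclopropane] = 2.71 × 0.367879 = 0.997 M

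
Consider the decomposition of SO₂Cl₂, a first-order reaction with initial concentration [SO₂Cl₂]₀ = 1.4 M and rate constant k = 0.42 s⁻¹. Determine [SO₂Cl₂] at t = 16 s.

0.001689 M

Step 1: For a first-order reaction: [SO₂Cl₂] = [SO₂Cl₂]₀ × e^(-kt)
Step 2: [SO₂Cl₂] = 1.4 × e^(-0.42 × 16)
Step 3: [SO₂Cl₂] = 1.4 × e^(-6.72)
Step 4: [SO₂Cl₂] = 1.4 × 0.00120654 = 0.001689 M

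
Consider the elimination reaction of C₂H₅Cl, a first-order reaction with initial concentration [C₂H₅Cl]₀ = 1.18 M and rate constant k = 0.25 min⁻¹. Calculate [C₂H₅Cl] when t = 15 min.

0.02775 M

Step 1: For a first-order reaction: [C₂H₅Cl] = [C₂H₅Cl]₀ × e^(-kt)
Step 2: [C₂H₅Cl] = 1.18 × e^(-0.25 × 15)
Step 3: [C₂H₅Cl] = 1.18 × e^(-3.75)
Step 4: [C₂H₅Cl] = 1.18 × 0.0235177 = 0.02775 M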